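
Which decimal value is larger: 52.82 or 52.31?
52.82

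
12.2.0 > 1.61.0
True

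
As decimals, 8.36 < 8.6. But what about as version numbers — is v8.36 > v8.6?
True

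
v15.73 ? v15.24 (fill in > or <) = >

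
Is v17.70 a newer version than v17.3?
Yes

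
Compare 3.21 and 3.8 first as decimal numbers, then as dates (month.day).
As decimals: 3.21 < 3.8. As dates: 3/21 is later than 3/8 (day 21 > day 8).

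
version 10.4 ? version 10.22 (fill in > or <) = <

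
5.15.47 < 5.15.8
False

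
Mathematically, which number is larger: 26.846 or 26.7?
26.846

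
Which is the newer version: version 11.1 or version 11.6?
version 11.6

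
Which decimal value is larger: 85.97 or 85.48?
85.97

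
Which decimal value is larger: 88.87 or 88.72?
88.87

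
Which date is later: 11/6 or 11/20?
11/20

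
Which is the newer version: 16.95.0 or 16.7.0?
16.95.0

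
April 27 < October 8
True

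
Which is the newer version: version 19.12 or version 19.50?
version 19.50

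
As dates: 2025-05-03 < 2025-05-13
True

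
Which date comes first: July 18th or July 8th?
July 8th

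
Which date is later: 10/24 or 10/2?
10/24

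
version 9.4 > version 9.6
False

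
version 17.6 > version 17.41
False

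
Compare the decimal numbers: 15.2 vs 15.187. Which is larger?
15.2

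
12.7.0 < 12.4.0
False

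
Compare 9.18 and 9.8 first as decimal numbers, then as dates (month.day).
As decimals: 9.18 < 9.8. As dates: 9/18 is later than 9/8 (day 18 > day 8).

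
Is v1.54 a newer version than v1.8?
Yes. Version numbers are compared segment by segment as integers, not as decimals: minor version 54 > 8, so v1.54 > v1.8 (even though the decimal 1.54 < 1.8).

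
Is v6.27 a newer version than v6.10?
Yes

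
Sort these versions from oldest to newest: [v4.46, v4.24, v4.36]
[v4.24, v4.36, v4.46]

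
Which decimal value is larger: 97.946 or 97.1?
97.946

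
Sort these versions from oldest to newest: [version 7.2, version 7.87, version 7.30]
[version 7.2, version 7.30, version 7.87]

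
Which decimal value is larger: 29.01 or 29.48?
29.48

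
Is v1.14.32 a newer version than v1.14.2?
Yes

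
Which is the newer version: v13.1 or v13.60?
v13.60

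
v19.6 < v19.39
True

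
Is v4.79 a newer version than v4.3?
Yes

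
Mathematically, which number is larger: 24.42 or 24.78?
24.78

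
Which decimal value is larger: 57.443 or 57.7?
57.7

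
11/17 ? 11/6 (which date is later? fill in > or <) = >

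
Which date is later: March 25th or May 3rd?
May 3rd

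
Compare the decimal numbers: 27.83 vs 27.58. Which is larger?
27.83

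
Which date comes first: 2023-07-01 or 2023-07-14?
2023-07-01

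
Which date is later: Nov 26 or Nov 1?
Nov 26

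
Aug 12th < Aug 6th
False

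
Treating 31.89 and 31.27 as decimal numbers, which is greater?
31.89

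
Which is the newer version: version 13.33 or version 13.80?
version 13.80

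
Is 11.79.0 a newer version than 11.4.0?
Yes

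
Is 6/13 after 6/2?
Yes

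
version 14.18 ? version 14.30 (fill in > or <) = <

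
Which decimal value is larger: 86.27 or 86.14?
86.27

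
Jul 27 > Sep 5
False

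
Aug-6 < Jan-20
False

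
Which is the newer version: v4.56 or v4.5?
v4.56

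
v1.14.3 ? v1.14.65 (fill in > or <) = <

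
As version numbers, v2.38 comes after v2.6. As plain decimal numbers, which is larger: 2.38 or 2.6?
2.6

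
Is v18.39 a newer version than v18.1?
Yes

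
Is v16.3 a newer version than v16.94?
No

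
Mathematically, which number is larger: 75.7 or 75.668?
75.7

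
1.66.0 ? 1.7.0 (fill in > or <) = >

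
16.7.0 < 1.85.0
False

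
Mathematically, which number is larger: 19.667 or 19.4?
19.667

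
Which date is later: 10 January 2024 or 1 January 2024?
10 January 2024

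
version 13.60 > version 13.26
True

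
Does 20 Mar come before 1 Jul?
Yes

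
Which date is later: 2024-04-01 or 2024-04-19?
2024-04-19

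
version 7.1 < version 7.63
True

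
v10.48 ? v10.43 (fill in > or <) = >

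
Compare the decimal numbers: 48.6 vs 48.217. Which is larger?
48.6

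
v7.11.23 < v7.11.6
False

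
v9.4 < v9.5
True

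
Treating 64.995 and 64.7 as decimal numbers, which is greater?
64.995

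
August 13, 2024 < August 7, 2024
False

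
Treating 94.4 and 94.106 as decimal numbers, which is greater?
94.4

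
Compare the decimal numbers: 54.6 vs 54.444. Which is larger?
54.6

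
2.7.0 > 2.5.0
True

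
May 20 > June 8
False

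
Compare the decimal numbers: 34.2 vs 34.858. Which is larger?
34.858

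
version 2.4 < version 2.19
True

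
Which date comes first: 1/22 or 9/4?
1/22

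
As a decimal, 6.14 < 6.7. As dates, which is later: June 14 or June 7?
June 14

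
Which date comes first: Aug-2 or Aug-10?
Aug-2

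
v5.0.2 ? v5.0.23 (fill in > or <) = <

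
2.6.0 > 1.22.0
True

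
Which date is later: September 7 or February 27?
September 7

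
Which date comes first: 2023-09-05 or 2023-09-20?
2023-09-05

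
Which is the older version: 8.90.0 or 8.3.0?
8.3.0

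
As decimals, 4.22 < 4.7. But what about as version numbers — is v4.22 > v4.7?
True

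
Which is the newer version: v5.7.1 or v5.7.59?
v5.7.59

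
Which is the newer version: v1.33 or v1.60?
v1.60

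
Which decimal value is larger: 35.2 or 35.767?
35.767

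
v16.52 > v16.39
True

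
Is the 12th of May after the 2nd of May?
Yes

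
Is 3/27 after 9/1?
No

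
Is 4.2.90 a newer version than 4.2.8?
Yes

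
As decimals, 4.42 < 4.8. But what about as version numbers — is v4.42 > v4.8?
True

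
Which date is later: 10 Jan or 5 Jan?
10 Jan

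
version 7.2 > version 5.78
True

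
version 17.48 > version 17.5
True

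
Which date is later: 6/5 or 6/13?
6/13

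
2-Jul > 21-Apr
True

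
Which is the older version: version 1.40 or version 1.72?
version 1.40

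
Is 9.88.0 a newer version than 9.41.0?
Yes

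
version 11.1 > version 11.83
False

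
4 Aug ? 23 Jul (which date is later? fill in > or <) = >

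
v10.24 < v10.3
False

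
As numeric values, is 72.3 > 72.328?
False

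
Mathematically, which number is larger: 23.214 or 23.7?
23.7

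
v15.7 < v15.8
True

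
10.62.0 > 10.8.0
True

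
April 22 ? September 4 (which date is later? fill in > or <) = <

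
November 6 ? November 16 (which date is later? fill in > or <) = <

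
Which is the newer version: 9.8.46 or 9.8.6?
9.8.46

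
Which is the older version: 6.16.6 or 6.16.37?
6.16.6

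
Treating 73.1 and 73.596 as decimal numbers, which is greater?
73.596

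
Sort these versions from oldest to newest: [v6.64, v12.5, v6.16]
[v6.16, v6.64, v12.5]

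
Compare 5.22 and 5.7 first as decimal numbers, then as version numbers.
As decimals: 5.22 < 5.7. As versions: v5.22 > v5.7 (minor version 22 > 7).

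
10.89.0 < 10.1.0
False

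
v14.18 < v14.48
True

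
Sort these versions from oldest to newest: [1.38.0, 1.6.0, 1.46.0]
[1.6.0, 1.38.0, 1.46.0]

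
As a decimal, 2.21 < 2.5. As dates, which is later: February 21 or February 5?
February 21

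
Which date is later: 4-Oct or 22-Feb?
4-Oct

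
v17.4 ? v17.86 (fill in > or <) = <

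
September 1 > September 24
False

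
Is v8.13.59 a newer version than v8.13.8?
Yes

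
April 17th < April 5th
False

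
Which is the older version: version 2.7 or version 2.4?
version 2.4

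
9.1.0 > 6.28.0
True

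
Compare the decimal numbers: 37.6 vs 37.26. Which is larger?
37.6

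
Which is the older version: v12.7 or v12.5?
v12.5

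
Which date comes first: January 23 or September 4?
January 23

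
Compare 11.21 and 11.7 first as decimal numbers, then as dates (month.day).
As decimals: 11.21 < 11.7. As dates: 11/21 is later than 11/7 (day 21 > day 7).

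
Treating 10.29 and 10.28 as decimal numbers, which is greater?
10.29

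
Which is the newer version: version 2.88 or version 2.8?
version 2.88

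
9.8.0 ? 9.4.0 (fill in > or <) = >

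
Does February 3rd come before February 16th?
Yes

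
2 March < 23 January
False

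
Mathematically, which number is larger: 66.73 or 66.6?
66.73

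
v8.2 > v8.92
False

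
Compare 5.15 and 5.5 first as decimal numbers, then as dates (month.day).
As decimals: 5.15 < 5.5. As dates: 5/15 is later than 5/5 (day 15 > day 5).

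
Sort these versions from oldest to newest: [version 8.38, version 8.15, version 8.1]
[version 8.1, version 8.15, version 8.38]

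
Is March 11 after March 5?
Yes. Day 11 comes after day 5 in March — this is a date comparison, not a decimal one (the decimal 3.11 would be smaller than 3.5).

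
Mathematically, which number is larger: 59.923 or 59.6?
59.923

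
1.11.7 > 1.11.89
False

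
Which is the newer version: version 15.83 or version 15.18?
version 15.83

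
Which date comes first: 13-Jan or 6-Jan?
6-Jan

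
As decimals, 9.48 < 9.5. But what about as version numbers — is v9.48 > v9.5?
True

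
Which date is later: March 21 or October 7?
October 7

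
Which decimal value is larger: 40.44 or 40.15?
40.44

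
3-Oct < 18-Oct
True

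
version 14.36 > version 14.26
True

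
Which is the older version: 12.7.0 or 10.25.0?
10.25.0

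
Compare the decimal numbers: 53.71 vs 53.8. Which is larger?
53.8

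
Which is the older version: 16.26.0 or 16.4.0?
16.4.0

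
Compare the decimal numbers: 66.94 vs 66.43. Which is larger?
66.94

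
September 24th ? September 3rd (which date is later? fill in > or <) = >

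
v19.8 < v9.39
False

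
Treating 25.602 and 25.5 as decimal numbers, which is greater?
25.602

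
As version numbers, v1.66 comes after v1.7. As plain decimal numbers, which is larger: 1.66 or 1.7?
1.7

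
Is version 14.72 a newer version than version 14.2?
Yes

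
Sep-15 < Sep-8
False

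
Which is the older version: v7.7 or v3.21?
v3.21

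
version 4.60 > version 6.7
False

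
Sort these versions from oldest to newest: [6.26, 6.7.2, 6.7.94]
[6.7.2, 6.7.94, 6.26]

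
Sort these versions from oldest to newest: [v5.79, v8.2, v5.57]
[v5.57, v5.79, v8.2]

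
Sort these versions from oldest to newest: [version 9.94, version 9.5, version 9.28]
[version 9.5, version 9.28, version 9.94]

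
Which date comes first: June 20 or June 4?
June 4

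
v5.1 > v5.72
False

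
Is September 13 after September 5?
Yes. Day 13 comes after day 5 in September — this is a date comparison, not a decimal one (the decimal 9.13 would be smaller than 9.5).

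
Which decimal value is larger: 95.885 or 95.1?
95.885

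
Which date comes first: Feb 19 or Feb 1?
Feb 1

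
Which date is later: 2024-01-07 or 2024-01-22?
2024-01-22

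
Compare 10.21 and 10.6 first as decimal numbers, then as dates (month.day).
As decimals: 10.21 < 10.6. As dates: 10/21 is later than 10/6 (day 21 > day 6).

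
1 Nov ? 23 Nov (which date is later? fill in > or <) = <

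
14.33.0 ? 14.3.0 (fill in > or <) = >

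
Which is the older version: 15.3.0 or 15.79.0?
15.3.0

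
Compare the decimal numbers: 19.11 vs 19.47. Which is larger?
19.47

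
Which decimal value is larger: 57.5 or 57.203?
57.5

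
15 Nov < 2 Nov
False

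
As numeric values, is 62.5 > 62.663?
False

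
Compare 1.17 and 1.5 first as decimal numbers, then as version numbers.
As decimals: 1.17 < 1.5. As versions: v1.17 > v1.5 (minor version 17 > 5).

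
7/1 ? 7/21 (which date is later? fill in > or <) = <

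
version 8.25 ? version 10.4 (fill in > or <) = <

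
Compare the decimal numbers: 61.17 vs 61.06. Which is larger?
61.17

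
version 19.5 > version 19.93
False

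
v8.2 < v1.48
False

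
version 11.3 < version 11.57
True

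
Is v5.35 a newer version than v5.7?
Yes. Version numbers are compared segment by segment as integers, not as decimals: minor version 35 > 7, so v5.35 > v5.7 (even though the decimal 5.35 < 5.7).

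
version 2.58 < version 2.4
False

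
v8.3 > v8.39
False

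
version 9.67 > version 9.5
True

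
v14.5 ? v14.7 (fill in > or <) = <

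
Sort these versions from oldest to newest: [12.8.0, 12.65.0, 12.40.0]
[12.8.0, 12.40.0, 12.65.0]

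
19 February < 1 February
False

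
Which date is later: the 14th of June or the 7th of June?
the 14th of June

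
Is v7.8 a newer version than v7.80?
No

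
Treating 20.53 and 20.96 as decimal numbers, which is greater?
20.96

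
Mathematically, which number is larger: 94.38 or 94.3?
94.38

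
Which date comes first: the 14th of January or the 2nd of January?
the 2nd of January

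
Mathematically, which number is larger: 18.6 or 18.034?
18.6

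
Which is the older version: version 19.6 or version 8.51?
version 8.51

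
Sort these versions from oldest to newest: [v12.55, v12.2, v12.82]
[v12.2, v12.55, v12.82]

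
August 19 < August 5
False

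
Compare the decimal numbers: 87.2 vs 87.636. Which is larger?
87.636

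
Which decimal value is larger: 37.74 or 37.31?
37.74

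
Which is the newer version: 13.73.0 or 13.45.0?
13.73.0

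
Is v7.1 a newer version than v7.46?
No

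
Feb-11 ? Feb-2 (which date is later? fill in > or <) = >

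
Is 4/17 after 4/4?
Yes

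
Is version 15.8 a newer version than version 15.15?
No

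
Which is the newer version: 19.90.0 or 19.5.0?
19.90.0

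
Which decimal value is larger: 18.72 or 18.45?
18.72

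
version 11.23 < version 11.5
False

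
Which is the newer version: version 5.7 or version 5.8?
version 5.8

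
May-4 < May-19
True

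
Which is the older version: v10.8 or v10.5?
v10.5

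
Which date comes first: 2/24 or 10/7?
2/24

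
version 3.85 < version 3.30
False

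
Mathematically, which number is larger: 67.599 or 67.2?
67.599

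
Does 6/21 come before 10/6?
Yes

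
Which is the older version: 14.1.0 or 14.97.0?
14.1.0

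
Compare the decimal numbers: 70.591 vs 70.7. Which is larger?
70.7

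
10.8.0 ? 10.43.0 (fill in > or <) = <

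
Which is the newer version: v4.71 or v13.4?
v13.4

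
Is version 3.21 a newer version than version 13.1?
No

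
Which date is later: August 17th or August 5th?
August 17th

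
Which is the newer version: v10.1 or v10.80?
v10.80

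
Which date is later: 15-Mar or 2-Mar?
15-Mar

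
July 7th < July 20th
True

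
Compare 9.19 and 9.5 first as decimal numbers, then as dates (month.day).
As decimals: 9.19 < 9.5. As dates: 9/19 is later than 9/5 (day 19 > day 5).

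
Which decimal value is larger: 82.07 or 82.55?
82.55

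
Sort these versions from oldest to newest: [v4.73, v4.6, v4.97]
[v4.6, v4.73, v4.97]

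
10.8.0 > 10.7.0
True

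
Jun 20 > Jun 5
True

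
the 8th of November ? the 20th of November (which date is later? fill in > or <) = <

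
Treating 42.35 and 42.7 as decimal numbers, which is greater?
42.7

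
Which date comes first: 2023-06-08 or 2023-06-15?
2023-06-08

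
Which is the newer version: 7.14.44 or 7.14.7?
7.14.44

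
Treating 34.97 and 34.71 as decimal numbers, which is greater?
34.97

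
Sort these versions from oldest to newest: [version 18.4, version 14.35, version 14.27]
[version 14.27, version 14.35, version 18.4]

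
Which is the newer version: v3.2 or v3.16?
v3.16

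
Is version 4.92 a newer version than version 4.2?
Yes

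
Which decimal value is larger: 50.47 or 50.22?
50.47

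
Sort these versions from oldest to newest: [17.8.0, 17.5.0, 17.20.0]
[17.5.0, 17.8.0, 17.20.0]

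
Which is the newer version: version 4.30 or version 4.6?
version 4.30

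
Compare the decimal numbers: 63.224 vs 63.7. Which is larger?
63.7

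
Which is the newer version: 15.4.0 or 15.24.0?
15.24.0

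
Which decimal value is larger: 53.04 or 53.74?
53.74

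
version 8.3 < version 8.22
True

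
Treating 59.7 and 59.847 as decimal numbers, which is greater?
59.847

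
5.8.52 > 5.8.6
True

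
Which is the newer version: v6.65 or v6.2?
v6.65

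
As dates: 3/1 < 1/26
False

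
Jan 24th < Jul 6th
True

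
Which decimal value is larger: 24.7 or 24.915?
24.915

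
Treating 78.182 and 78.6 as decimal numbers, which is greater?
78.6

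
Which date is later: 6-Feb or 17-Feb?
17-Feb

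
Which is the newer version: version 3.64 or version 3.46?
version 3.64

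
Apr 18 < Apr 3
False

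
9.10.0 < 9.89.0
True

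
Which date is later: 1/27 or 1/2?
1/27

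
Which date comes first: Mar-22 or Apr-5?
Mar-22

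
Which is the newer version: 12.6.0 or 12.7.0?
12.7.0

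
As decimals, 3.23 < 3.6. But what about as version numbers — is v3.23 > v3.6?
True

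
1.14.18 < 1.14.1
False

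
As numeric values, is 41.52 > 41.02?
True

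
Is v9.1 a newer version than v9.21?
No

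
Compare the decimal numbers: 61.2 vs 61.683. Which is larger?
61.683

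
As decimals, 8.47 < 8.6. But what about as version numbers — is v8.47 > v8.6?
True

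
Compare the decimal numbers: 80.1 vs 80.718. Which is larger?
80.718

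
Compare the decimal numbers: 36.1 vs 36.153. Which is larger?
36.153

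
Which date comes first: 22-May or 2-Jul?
22-May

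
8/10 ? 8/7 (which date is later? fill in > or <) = >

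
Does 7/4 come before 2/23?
No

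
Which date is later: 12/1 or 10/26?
12/1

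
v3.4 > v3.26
False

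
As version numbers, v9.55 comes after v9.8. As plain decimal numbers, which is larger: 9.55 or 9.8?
9.8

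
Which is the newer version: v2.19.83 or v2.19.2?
v2.19.83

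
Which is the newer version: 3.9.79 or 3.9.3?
3.9.79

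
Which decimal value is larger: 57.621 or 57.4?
57.621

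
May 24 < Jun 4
True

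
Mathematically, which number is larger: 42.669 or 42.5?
42.669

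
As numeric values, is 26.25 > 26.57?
False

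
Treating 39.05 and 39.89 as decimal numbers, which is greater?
39.89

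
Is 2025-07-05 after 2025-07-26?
No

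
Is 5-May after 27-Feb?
Yes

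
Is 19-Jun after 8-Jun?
Yes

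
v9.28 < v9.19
False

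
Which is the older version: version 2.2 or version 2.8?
version 2.2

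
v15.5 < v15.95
True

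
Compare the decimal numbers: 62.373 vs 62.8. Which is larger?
62.8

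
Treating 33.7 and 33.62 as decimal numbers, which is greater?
33.7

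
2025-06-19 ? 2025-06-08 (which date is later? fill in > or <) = >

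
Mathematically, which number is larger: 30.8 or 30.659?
30.8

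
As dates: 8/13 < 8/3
False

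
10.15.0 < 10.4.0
False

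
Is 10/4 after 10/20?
No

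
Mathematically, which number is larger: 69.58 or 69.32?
69.58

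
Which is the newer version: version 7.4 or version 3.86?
version 7.4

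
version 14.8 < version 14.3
False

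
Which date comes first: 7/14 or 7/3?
7/3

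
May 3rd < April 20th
False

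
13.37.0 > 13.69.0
False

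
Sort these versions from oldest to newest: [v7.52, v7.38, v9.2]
[v7.38, v7.52, v9.2]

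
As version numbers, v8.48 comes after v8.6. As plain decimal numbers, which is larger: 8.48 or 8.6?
8.6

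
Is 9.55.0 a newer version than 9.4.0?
Yes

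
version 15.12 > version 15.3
True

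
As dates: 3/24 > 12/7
False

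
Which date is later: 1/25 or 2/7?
2/7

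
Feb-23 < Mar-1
True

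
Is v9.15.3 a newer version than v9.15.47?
No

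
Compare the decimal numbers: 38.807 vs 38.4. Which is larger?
38.807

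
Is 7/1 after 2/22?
Yes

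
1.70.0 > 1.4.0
True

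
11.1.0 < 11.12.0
True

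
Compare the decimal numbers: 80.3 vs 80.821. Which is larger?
80.821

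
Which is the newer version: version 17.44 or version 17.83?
version 17.83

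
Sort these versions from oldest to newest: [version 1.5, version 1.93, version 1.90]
[version 1.5, version 1.90, version 1.93]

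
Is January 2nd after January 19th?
No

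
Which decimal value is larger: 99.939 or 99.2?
99.939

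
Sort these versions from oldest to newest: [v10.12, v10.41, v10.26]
[v10.12, v10.26, v10.41]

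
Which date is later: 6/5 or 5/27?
6/5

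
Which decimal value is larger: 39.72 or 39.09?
39.72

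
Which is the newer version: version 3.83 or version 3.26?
version 3.83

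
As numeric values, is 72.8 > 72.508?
True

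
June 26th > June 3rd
True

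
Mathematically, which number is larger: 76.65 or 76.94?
76.94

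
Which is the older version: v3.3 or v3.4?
v3.3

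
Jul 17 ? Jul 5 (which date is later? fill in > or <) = >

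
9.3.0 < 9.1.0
False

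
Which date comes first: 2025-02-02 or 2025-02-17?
2025-02-02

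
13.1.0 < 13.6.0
True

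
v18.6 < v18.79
True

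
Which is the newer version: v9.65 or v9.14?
v9.65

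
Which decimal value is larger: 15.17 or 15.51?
15.51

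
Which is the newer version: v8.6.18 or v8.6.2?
v8.6.18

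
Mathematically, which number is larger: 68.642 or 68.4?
68.642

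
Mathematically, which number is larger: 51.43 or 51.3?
51.43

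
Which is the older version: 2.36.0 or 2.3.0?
2.3.0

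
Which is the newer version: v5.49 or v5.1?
v5.49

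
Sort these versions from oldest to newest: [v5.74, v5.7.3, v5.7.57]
[v5.7.3, v5.7.57, v5.74]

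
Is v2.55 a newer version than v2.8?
Yes. Version numbers are compared segment by segment as integers, not as decimals: minor version 55 > 8, so v2.55 > v2.8 (even though the decimal 2.55 < 2.8).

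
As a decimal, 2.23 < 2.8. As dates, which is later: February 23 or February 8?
February 23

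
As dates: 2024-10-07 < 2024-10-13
True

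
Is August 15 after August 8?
Yes. Day 15 comes after day 8 in August — this is a date comparison, not a decimal one (the decimal 8.15 would be smaller than 8.8).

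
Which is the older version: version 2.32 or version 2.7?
version 2.7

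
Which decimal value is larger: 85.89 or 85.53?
85.89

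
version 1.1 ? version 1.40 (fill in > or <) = <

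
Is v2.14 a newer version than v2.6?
Yes. Version numbers are compared segment by segment as integers, not as decimals: minor version 14 > 6, so v2.14 > v2.6 (even though the decimal 2.14 < 2.6).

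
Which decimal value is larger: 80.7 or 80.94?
80.94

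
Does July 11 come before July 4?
No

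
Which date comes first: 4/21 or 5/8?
4/21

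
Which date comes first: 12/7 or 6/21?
6/21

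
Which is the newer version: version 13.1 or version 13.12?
version 13.12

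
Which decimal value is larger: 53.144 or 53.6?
53.6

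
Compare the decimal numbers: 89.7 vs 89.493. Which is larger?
89.7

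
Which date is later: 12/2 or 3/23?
12/2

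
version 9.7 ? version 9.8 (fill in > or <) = <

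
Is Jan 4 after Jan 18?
No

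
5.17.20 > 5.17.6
True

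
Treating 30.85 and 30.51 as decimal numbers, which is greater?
30.85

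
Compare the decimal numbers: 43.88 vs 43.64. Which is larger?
43.88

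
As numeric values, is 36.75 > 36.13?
True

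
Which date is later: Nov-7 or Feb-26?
Nov-7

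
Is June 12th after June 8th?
Yes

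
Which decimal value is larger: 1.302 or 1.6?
1.6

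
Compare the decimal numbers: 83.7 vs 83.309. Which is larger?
83.7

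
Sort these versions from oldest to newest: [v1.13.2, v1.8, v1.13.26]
[v1.8, v1.13.2, v1.13.26]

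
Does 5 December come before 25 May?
No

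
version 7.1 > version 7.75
False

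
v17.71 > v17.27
True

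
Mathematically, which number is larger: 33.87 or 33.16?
33.87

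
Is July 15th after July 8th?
Yes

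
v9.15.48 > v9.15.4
True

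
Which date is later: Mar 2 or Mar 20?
Mar 20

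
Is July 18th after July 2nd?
Yes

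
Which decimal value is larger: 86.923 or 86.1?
86.923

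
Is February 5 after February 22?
No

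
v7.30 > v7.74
False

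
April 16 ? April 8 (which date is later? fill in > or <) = >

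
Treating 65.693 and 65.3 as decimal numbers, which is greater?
65.693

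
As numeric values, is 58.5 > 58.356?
True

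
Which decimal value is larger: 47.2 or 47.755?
47.755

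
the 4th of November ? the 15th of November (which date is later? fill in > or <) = <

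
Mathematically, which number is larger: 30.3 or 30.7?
30.7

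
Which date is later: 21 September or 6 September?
21 September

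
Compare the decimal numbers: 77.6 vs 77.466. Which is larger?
77.6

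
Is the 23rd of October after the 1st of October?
Yes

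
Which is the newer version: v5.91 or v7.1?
v7.1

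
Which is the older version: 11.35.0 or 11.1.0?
11.1.0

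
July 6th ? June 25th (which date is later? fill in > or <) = >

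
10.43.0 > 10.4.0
True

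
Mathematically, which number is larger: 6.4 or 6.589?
6.589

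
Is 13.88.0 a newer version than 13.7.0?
Yes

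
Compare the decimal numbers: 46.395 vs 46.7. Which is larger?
46.7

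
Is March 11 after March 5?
Yes. Day 11 comes after day 5 in March — this is a date comparison, not a decimal one (the decimal 3.11 would be smaller than 3.5).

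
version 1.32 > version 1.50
False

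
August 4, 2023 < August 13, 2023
True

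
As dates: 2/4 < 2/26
True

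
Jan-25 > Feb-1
False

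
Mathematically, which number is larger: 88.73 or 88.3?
88.73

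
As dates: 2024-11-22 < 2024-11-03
False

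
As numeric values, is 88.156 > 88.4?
False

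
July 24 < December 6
True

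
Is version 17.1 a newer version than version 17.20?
No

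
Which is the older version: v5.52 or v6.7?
v5.52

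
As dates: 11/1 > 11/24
False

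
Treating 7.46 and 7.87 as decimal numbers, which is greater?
7.87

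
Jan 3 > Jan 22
False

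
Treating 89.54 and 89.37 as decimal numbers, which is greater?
89.54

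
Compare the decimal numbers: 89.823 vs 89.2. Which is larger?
89.823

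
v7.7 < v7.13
True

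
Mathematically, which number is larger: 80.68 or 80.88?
80.88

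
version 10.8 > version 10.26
False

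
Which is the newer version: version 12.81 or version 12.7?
version 12.81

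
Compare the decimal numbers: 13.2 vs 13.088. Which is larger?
13.2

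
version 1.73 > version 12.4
False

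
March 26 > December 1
False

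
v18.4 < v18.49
True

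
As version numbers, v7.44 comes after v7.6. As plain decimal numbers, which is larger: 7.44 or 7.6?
7.6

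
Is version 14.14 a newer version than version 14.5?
Yes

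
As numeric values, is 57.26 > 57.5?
False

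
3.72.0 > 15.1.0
False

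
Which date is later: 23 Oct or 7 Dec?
7 Dec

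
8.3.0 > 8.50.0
False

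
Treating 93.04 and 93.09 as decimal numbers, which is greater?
93.09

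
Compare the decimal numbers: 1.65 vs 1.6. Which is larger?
1.65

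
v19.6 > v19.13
False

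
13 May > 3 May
True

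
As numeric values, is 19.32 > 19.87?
False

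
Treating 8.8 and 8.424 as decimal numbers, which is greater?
8.8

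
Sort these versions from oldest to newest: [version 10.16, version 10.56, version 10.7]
[version 10.7, version 10.16, version 10.56]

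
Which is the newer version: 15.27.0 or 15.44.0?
15.44.0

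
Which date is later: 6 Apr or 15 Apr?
15 Apr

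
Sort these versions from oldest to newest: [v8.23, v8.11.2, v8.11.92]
[v8.11.2, v8.11.92, v8.23]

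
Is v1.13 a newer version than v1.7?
Yes. Version numbers are compared segment by segment as integers, not as decimals: minor version 13 > 7, so v1.13 > v1.7 (even though the decimal 1.13 < 1.7).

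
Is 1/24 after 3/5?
No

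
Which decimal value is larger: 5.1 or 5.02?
5.1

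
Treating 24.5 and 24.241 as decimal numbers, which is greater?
24.5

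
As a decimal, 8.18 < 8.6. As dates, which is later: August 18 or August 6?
August 18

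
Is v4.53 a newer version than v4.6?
Yes. Version numbers are compared segment by segment as integers, not as decimals: minor version 53 > 6, so v4.53 > v4.6 (even though the decimal 4.53 < 4.6).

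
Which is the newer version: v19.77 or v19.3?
v19.77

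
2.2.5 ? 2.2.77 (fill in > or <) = <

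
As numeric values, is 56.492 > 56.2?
True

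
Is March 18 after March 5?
Yes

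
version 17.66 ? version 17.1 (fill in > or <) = >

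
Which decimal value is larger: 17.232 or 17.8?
17.8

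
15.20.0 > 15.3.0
True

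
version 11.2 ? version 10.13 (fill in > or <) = >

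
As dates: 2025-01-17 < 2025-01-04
False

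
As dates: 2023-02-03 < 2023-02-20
True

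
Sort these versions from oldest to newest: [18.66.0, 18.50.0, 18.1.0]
[18.1.0, 18.50.0, 18.66.0]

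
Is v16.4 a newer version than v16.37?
No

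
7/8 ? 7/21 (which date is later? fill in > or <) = <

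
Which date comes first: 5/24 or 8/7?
5/24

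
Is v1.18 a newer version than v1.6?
Yes. Version numbers are compared segment by segment as integers, not as decimals: minor version 18 > 6, so v1.18 > v1.6 (even though the decimal 1.18 < 1.6).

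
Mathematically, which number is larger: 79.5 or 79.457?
79.5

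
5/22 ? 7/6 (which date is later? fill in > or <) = <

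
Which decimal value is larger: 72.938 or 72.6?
72.938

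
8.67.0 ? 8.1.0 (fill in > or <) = >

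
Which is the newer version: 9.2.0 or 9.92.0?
9.92.0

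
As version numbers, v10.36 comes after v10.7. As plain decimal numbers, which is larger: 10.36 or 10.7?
10.7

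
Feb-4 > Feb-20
False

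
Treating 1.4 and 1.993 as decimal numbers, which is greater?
1.993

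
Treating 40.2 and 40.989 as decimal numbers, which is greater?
40.989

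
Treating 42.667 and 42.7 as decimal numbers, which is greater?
42.7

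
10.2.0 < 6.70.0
False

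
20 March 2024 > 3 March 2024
True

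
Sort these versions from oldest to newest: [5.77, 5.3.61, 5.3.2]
[5.3.2, 5.3.61, 5.77]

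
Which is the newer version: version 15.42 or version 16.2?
version 16.2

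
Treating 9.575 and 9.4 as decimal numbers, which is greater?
9.575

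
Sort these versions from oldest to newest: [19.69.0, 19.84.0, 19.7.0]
[19.7.0, 19.69.0, 19.84.0]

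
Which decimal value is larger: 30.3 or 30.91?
30.91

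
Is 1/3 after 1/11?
No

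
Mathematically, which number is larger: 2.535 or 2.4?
2.535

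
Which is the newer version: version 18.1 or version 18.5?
version 18.5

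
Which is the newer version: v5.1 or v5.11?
v5.11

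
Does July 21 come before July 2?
No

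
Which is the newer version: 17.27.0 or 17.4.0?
17.27.0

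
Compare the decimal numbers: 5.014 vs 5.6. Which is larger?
5.6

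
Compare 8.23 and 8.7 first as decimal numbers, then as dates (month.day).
As decimals: 8.23 < 8.7. As dates: 8/23 is later than 8/7 (day 23 > day 7).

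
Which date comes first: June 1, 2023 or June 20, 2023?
June 1, 2023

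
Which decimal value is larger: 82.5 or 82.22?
82.5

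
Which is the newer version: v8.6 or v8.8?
v8.8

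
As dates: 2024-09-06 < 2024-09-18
True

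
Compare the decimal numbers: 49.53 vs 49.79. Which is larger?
49.79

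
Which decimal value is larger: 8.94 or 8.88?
8.94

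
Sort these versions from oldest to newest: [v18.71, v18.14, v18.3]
[v18.3, v18.14, v18.71]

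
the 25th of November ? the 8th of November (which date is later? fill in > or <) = >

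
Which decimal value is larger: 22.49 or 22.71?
22.71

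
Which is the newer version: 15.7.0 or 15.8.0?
15.8.0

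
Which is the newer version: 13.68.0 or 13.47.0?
13.68.0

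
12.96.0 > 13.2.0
False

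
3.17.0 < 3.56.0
True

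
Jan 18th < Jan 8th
False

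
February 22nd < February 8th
False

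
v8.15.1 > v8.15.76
False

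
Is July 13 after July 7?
Yes. Day 13 comes after day 7 in July — this is a date comparison, not a decimal one (the decimal 7.13 would be smaller than 7.7).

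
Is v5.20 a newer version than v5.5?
Yes. Version numbers are compared segment by segment as integers, not as decimals: minor version 20 > 5, so v5.20 > v5.5 (even though the decimal 5.20 < 5.5).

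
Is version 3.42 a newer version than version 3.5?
Yes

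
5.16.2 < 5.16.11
True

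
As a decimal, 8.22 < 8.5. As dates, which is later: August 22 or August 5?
August 22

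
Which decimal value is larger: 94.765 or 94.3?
94.765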